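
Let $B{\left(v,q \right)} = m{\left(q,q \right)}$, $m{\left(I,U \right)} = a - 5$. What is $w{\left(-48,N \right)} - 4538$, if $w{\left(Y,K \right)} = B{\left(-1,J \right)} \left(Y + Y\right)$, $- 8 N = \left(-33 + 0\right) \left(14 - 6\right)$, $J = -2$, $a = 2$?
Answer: $-4250$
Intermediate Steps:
$m{\left(I,U \right)} = -3$ ($m{\left(I,U \right)} = 2 - 5 = -3$)
$B{\left(v,q \right)} = -3$
$N = 33$ ($N = - \frac{\left(-33 + 0\right) \left(14 - 6\right)}{8} = - \frac{\left(-33\right) 8}{8} = \left(- \frac{1}{8}\right) \left(-264\right) = 33$)
$w{\left(Y,K \right)} = - 6 Y$ ($w{\left(Y,K \right)} = - 3 \left(Y + Y\right) = - 3 \cdot 2 Y = - 6 Y$)
$w{\left(-48,N \right)} - 4538 = \left(-6\right) \left(-48\right) - 4538 = 288 - 4538 = -4250$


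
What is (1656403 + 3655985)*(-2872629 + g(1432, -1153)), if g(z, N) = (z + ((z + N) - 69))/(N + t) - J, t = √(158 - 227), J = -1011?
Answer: -10140697522401914220/664739 - 4361470548*I*√69/664739 ≈ -1.5255e+13 - 54501.0*I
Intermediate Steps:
t = I*√69 (t = √(-69) = I*√69 ≈ 8.3066*I)
g(z, N) = 1011 + (-69 + N + 2*z)/(N + I*√69) (g(z, N) = (z + ((z + N) - 69))/(N + I*√69) - 1*(-1011) = (z + ((N + z) - 69))/(N + I*√69) + 1011 = (z + (-69 + N + z))/(N + I*√69) + 1011 = (-69 + N + 2*z)/(N + I*√69) + 1011 = 1011 + (-69 + N + 2*z)/(N + I*√69))
(1656403 + 3655985)*(-2872629 + g(1432, -1153)) = (1656403 + 3655985)*(-2872629 + (-69 + 2*1432 + 1012*(-1153) + 1011*I*√69)/(-1153 + I*√69)) = 5312388*(-2872629 + (-69 + 2864 - 1166836 + 1011*I*√69)/(-1153 + I*√69)) = 5312388*(-2872629 + (-1164041 + 1011*I*√69)/(-1153 + I*√69)) = -15260519828052 + 5312388*(-1164041 + 1011*I*√69)/(-1153 + I*√69)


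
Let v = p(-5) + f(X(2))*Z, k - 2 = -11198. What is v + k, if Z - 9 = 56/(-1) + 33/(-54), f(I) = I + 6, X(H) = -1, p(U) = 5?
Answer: -205723/18 ≈ -11429.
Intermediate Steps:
f(I) = 6 + I
k = -11196 (k = 2 - 11198 = -11196)
Z = -857/18 (Z = 9 + (56/(-1) + 33/(-54)) = 9 + (56*(-1) + 33*(-1/54)) = 9 + (-56 - 11/18) = 9 - 1019/18 = -857/18 ≈ -47.611)
v = -4195/18 (v = 5 + (6 - 1)*(-857/18) = 5 + 5*(-857/18) = 5 - 4285/18 = -4195/18 ≈ -233.06)
v + k = -4195/18 - 11196 = -205723/18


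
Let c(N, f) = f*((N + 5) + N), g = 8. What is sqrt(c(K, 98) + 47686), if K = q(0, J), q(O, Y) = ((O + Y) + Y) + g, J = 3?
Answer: 2*sqrt(12730) ≈ 225.65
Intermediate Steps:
q(O, Y) = 8 + O + 2*Y (q(O, Y) = ((O + Y) + Y) + 8 = (O + 2*Y) + 8 = 8 + O + 2*Y)
K = 14 (K = 8 + 0 + 2*3 = 8 + 0 + 6 = 14)
c(N, f) = f*(5 + 2*N) (c(N, f) = f*((5 + N) + N) = f*(5 + 2*N))
sqrt(c(K, 98) + 47686) = sqrt(98*(5 + 2*14) + 47686) = sqrt(98*(5 + 28) + 47686) = sqrt(98*33 + 47686) = sqrt(3234 + 47686) = sqrt(50920) = 2*sqrt(12730)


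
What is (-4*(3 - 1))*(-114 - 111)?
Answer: 1800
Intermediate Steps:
(-4*(3 - 1))*(-114 - 111) = -4*2*(-225) = -8*(-225) = 1800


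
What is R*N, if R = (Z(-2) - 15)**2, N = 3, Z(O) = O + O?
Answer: 1083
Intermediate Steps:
Z(O) = 2*O
R = 361 (R = (2*(-2) - 15)**2 = (-4 - 15)**2 = (-19)**2 = 361)
R*N = 361*3 = 1083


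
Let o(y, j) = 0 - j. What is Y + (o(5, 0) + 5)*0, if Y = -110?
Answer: -110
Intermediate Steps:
o(y, j) = -j
Y + (o(5, 0) + 5)*0 = -110 + (-1*0 + 5)*0 = -110 + (0 + 5)*0 = -110 + 5*0 = -110 + 0 = -110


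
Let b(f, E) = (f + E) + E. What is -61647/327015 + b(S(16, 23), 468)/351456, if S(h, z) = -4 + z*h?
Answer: -590030237/3192538440 ≈ -0.18482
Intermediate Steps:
S(h, z) = -4 + h*z
b(f, E) = f + 2*E (b(f, E) = (E + f) + E = f + 2*E)
-61647/327015 + b(S(16, 23), 468)/351456 = -61647/327015 + ((-4 + 16*23) + 2*468)/351456 = -61647*1/327015 + ((-4 + 368) + 936)*(1/351456) = -20549/109005 + (364 + 936)*(1/351456) = -20549/109005 + 1300*(1/351456) = -20549/109005 + 325/87864 = -590030237/3192538440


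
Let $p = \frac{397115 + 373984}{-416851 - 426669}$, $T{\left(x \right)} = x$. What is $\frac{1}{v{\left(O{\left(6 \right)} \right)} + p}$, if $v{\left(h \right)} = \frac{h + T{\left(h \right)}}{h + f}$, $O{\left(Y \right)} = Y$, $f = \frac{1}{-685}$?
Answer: $\frac{3466023680}{3765288609} \approx 0.92052$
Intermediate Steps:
$f = - \frac{1}{685} \approx -0.0014599$
$v{\left(h \right)} = \frac{2 h}{- \frac{1}{685} + h}$ ($v{\left(h \right)} = \frac{h + h}{h - \frac{1}{685}} = \frac{2 h}{- \frac{1}{685} + h}$)
$p = - \frac{771099}{843520}$ ($p = \frac{771099}{-843520} = 771099 \left(- \frac{1}{843520}\right) = - \frac{771099}{843520} \approx -0.91414$)
$\frac{1}{v{\left(O{\left(6 \right)} \right)} + p} = \frac{1}{1370 \cdot 6 \frac{1}{-1 + 685 \cdot 6} - \frac{771099}{843520}} = \frac{1}{1370 \cdot 6 \frac{1}{-1 + 4110} - \frac{771099}{843520}} = \frac{1}{1370 \cdot 6 \cdot \frac{1}{4109} - \frac{771099}{843520}} = \frac{1}{\frac{8220}{4109} - \frac{771099}{843520}} = \frac{1}{\frac{3765288609}{3466023680}} = \frac{3466023680}{3765288609}$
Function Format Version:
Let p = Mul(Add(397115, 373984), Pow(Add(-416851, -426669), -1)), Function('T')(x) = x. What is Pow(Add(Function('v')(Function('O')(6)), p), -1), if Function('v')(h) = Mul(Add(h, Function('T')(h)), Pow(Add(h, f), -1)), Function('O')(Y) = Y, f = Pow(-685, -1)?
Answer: Rational(3466023680, 3765288609) ≈ 0.92052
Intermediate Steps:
f = Rational(-1, 685) ≈ -0.0014599
Function('v')(h) = Mul(2, h, Pow(Add(Rational(-1, 685), h), -1)) (Function('v')(h) = Mul(Add(h, h), Pow(Add(h, Rational(-1, 685)), -1)) = Mul(Mul(2, h), Pow(Add(Rational(-1, 685), h), -1)) = Mul(2, h, Pow(Add(Rational(-1, 685), h), -1)))
p = Rational(-771099, 843520) (p = Mul(771099, Pow(-843520, -1)) = Mul(771099, Rational(-1, 843520)) = Rational(-771099, 843520) ≈ -0.91414)
Pow(Add(Function('v')(Function('O')(6)), p), -1) = Pow(Add(Mul(1370, 6, Pow(Add(-1, Mul(685, 6)), -1)), Rational(-771099, 843520)), -1) = Pow(Add(Mul(1370, 6, Pow(Add(-1, 4110), -1)), Rational(-771099, 843520)), -1) = Pow(Add(Mul(1370, 6, Pow(4109, -1)), Rational(-771099, 843520)), -1) = Pow(Add(Mul(1370, 6, Rational(1, 4109)), Rational(-771099, 843520)), -1) = Pow(Add(Rational(8220, 4109), Rational(-771099, 843520)), -1) = Pow(Rational(3765288609, 3466023680), -1) = Rational(3466023680, 3765288609)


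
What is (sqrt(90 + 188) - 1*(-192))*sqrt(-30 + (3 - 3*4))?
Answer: I*sqrt(39)*(192 + sqrt(278)) ≈ 1303.2*I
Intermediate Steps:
(sqrt(90 + 188) - 1*(-192))*sqrt(-30 + (3 - 3*4)) = (sqrt(278) + 192)*sqrt(-30 + (3 - 12)) = (192 + sqrt(278))*sqrt(-30 - 9) = (192 + sqrt(278))*sqrt(-39) = (192 + sqrt(278))*(I*sqrt(39)) = I*sqrt(39)*(192 + sqrt(278))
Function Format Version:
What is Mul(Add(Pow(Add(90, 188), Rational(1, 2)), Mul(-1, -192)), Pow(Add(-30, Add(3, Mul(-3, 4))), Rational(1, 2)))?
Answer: Mul(I, Pow(39, Rational(1, 2)), Add(192, Pow(278, Rational(1, 2)))) ≈ Mul(1303.2, I)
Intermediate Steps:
Mul(Add(Pow(Add(90, 188), Rational(1, 2)), Mul(-1, -192)), Pow(Add(-30, Add(3, Mul(-3, 4))), Rational(1, 2))) = Mul(Add(Pow(278, Rational(1, 2)), 192), Pow(Add(-30, Add(3, -12)), Rational(1, 2))) = Mul(Add(192, Pow(278, Rational(1, 2))), Pow(Add(-30, -9), Rational(1, 2))) = Mul(Add(192, Pow(278, Rational(1, 2))), Pow(-39, Rational(1, 2))) = Mul(Add(192, Pow(278, Rational(1, 2))), Mul(I, Pow(39, Rational(1, 2)))) = Mul(I, Pow(39, Rational(1, 2)), Add(192, Pow(278, Rational(1, 2))))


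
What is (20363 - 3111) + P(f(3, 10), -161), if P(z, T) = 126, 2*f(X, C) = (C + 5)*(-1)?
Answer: 17378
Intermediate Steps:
f(X, C) = -5/2 - C/2 (f(X, C) = ((C + 5)*(-1))/2 = ((5 + C)*(-1))/2 = (-5 - C)/2 = -5/2 - C/2)
(20363 - 3111) + P(f(3, 10), -161) = (20363 - 3111) + 126 = 17252 + 126 = 17378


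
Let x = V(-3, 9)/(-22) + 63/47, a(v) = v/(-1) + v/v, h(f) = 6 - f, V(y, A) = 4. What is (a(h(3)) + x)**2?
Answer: 189225/267289 ≈ 0.70794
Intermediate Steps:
a(v) = 1 - v (a(v) = v*(-1) + 1 = -v + 1 = 1 - v)
x = 599/517 (x = 4/(-22) + 63/47 = 4*(-1/22) + 63*(1/47) = -2/11 + 63/47 = 599/517 ≈ 1.1586)
(a(h(3)) + x)**2 = ((1 - (6 - 1*3)) + 599/517)**2 = ((1 - (6 - 3)) + 599/517)**2 = ((1 - 1*3) + 599/517)**2 = ((1 - 3) + 599/517)**2 = (-2 + 599/517)**2 = (-435/517)**2 = 189225/267289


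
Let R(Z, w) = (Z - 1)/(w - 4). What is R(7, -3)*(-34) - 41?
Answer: -83/7 ≈ -11.857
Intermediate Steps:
R(Z, w) = (-1 + Z)/(-4 + w)
R(7, -3)*(-34) - 41 = ((-1 + 7)/(-4 - 3))*(-34) - 41 = (6/(-7))*(-34) - 41 = -⅐*6*(-34) - 41 = -6/7*(-34) - 41 = 204/7 - 41 = -83/7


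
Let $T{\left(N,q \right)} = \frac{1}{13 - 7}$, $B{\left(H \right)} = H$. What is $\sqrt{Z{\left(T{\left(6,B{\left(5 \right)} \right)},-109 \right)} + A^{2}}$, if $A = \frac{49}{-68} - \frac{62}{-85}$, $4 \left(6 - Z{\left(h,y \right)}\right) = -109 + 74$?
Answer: $\frac{\sqrt{1705109}}{340} \approx 3.8406$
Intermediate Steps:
$T{\left(N,q \right)} = \frac{1}{6}$
$Z{\left(h,y \right)} = \frac{59}{4}$ ($Z{\left(h,y \right)} = 6 - \frac{-109 + 74}{4} = 6 - - \frac{35}{4} = 6 + \frac{35}{4} = \frac{59}{4}$)
$A = \frac{3}{340}$ ($A = 49 \left(- \frac{1}{68}\right) - - \frac{62}{85} = - \frac{49}{68} + \frac{62}{85} = \frac{3}{340} \approx 0.0088235$)
$\sqrt{Z{\left(T{\left(6,B{\left(5 \right)} \right)},-109 \right)} + A^{2}} = \sqrt{\frac{59}{4} + \left(\frac{3}{340}\right)^{2}} = \sqrt{\frac{59}{4} + \frac{9}{115600}} = \sqrt{\frac{1705109}{115600}} = \frac{\sqrt{1705109}}{340}$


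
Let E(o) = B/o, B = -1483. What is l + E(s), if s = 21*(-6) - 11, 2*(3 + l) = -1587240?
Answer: -108724868/137 ≈ -7.9361e+5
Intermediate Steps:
l = -793623 (l = -3 + (1/2)*(-1587240) = -3 - 793620 = -793623)
s = -137 (s = -126 - 11 = -137)
E(o) = -1483/o
l + E(s) = -793623 - 1483/(-137) = -793623 - 1483*(-1/137) = -793623 + 1483/137 = -108724868/137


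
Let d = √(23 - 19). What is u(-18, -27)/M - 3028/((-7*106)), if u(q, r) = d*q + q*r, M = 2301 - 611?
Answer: 272561/62699 ≈ 4.3471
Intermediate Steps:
M = 1690
d = 2 (d = √4 = 2)
u(q, r) = 2*q + q*r
u(-18, -27)/M - 3028/((-7*106)) = -18*(2 - 27)/1690 - 3028/((-7*106)) = -18*(-25)*(1/1690) - 3028/(-742) = 450*(1/1690) - 3028*(-1/742) = 45/169 + 1514/371 = 272561/62699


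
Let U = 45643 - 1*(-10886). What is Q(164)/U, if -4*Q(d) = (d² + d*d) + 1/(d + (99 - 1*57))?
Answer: -11081153/46579896 ≈ -0.23790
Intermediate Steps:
U = 56529 (U = 45643 + 10886 = 56529)
Q(d) = -d²/2 - 1/(4*(42 + d)) (Q(d) = -((d² + d*d) + 1/(d + (99 - 1*57)))/4 = -((d² + d²) + 1/(d + (99 - 57)))/4 = -(2*d² + 1/(d + 42))/4 = -(2*d² + 1/(42 + d))/4 = -(1/(42 + d) + 2*d²)/4 = -d²/2 - 1/(4*(42 + d)))
Q(164)/U = ((-1 - 84*164² - 2*164³)/(4*(42 + 164)))/56529 = ((¼)*(-1 - 84*26896 - 2*4410944)/206)*(1/56529) = ((¼)*(1/206)*(-1 - 2259264 - 8821888))*(1/56529) = ((¼)*(1/206)*(-11081153))*(1/56529) = -11081153/824*1/56529 = -11081153/46579896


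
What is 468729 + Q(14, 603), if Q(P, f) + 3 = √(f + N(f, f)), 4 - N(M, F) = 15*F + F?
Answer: 468726 + I*√9041 ≈ 4.6873e+5 + 95.084*I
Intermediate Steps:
N(M, F) = 4 - 16*F (N(M, F) = 4 - (15*F + F) = 4 - 16*F)
Q(P, f) = -3 + √(4 - 15*f) (Q(P, f) = -3 + √(f + (4 - 16*f)) = -3 + √(4 - 15*f))
468729 + Q(14, 603) = 468729 + (-3 + √(4 - 15*603)) = 468729 + (-3 + √(4 - 9045)) = 468729 + (-3 + √(-9041)) = 468729 + (-3 + I*√9041) = 468726 + I*√9041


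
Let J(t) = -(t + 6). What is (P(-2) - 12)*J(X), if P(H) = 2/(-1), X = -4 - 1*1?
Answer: 14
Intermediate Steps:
X = -5 (X = -4 - 1 = -5)
J(t) = -6 - t (J(t) = -(6 + t) = -6 - t)
P(H) = -2 (P(H) = 2*(-1) = -2)
(P(-2) - 12)*J(X) = (-2 - 12)*(-6 - 1*(-5)) = -14*(-6 + 5) = -14*(-1) = 14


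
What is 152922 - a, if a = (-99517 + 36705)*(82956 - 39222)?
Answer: 2747172930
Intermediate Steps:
a = -2747020008 (a = -62812*43734 = -2747020008)
152922 - a = 152922 - 1*(-2747020008) = 152922 + 2747020008 = 2747172930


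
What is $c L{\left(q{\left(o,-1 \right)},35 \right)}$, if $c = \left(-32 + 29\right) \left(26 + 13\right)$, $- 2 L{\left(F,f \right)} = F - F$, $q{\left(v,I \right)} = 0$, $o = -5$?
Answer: $0$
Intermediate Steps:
$L{\left(F,f \right)} = 0$ ($L{\left(F,f \right)} = - \frac{F - F}{2} = \left(- \frac{1}{2}\right) 0 = 0$)
$c = -117$ ($c = \left(-3\right) 39 = -117$)
$c L{\left(q{\left(o,-1 \right)},35 \right)} = \left(-117\right) 0 = 0$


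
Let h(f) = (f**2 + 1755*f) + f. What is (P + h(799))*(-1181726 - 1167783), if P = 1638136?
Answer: -8645208675729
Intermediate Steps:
h(f) = f**2 + 1756*f
(P + h(799))*(-1181726 - 1167783) = (1638136 + 799*(1756 + 799))*(-1181726 - 1167783) = (1638136 + 799*2555)*(-2349509) = (1638136 + 2041445)*(-2349509) = 3679581*(-2349509) = -8645208675729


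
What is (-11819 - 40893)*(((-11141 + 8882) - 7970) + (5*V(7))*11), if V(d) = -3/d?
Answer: 3783034816/7 ≈ 5.4043e+8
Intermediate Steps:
(-11819 - 40893)*(((-11141 + 8882) - 7970) + (5*V(7))*11) = (-11819 - 40893)*(((-11141 + 8882) - 7970) + (5*(-3/7))*11) = -52712*((-2259 - 7970) + (5*(-3*⅐))*11) = -52712*(-10229 + (5*(-3/7))*11) = -52712*(-10229 - 15/7*11) = -52712*(-10229 - 165/7) = -52712*(-71768/7) = 3783034816/7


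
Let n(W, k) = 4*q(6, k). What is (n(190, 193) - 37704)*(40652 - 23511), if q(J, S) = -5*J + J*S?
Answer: -568944072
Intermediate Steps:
n(W, k) = -120 + 24*k (n(W, k) = 4*(6*(-5 + k)) = 4*(-30 + 6*k) = -120 + 24*k)
(n(190, 193) - 37704)*(40652 - 23511) = ((-120 + 24*193) - 37704)*(40652 - 23511) = ((-120 + 4632) - 37704)*17141 = (4512 - 37704)*17141 = -33192*17141 = -568944072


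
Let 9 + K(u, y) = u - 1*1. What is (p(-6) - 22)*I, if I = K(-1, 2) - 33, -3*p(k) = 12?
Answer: 1144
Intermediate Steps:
p(k) = -4 (p(k) = -1/3*12 = -4)
K(u, y) = -10 + u (K(u, y) = -9 + (u - 1*1) = -9 + (u - 1) = -9 + (-1 + u) = -10 + u)
I = -44 (I = (-10 - 1) - 33 = -11 - 33 = -44)
(p(-6) - 22)*I = (-4 - 22)*(-44) = -26*(-44) = 1144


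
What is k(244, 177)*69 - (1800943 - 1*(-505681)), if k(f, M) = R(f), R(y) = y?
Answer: -2289788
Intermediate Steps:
k(f, M) = f
k(244, 177)*69 - (1800943 - 1*(-505681)) = 244*69 - (1800943 - 1*(-505681)) = 16836 - (1800943 + 505681) = 16836 - 1*2306624 = 16836 - 2306624 = -2289788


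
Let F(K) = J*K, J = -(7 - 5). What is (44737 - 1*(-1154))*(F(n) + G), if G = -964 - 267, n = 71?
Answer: -63008343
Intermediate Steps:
G = -1231
J = -2 (J = -1*2 = -2)
F(K) = -2*K
(44737 - 1*(-1154))*(F(n) + G) = (44737 - 1*(-1154))*(-2*71 - 1231) = (44737 + 1154)*(-142 - 1231) = 45891*(-1373) = -63008343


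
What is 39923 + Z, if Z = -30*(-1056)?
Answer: 71603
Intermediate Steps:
Z = 31680
39923 + Z = 39923 + 31680 = 71603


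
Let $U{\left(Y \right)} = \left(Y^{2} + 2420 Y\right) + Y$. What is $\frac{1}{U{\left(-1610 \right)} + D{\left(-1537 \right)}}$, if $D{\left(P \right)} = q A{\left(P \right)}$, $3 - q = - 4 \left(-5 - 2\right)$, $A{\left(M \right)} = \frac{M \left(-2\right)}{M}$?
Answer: $- \frac{1}{1305660} \approx -7.659 \cdot 10^{-7}$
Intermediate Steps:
$U{\left(Y \right)} = Y^{2} + 2421 Y$
$A{\left(M \right)} = -2$ ($A{\left(M \right)} = \frac{\left(-2\right) M}{M} = -2$)
$q = -25$ ($q = 3 - - 4 \left(-5 - 2\right) = 3 - \left(-4\right) \left(-7\right) = 3 - 28 = -25$)
$D{\left(P \right)} = 50$ ($D{\left(P \right)} = \left(-25\right) \left(-2\right) = 50$)
$\frac{1}{U{\left(-1610 \right)} + D{\left(-1537 \right)}} = \frac{1}{- 1610 \left(2421 - 1610\right) + 50} = \frac{1}{\left(-1610\right) 811 + 50} = \frac{1}{-1305710 + 50} = \frac{1}{-1305660} = - \frac{1}{1305660}$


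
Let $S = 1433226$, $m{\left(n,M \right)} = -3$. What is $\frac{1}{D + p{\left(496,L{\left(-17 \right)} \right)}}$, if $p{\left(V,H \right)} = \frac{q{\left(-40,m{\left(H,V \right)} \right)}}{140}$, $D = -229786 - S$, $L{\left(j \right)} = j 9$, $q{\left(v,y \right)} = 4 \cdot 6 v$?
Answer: $- \frac{7}{11641132} \approx -6.0132 \cdot 10^{-7}$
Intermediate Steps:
$q{\left(v,y \right)} = 24 v$
$L{\left(j \right)} = 9 j$
$D = -1663012$ ($D = -229786 - 1433226 = -1663012$)
$p{\left(V,H \right)} = - \frac{48}{7}$ ($p{\left(V,H \right)} = \frac{24 \left(-40\right)}{140} = \left(-960\right) \frac{1}{140} = - \frac{48}{7}$)
$\frac{1}{D + p{\left(496,L{\left(-17 \right)} \right)}} = \frac{1}{-1663012 - \frac{48}{7}} = \frac{1}{- \frac{11641132}{7}} = - \frac{7}{11641132}$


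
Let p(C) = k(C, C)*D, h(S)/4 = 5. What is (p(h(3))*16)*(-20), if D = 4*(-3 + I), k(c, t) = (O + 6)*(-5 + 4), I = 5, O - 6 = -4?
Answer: 20480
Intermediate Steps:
O = 2 (O = 6 - 4 = 2)
k(c, t) = -8 (k(c, t) = (2 + 6)*(-5 + 4) = 8*(-1) = -8)
D = 8 (D = 4*(-3 + 5) = 4*2 = 8)
h(S) = 20 (h(S) = 4*5 = 20)
p(C) = -64 (p(C) = -8*8 = -64)
(p(h(3))*16)*(-20) = -64*16*(-20) = -1024*(-20) = 20480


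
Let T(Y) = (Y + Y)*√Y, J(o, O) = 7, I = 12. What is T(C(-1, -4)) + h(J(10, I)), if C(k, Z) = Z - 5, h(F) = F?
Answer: 7 - 54*I ≈ 7.0 - 54.0*I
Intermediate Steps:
C(k, Z) = -5 + Z
T(Y) = 2*Y^(3/2) (T(Y) = (2*Y)*√Y = 2*Y^(3/2))
T(C(-1, -4)) + h(J(10, I)) = 2*(-5 - 4)^(3/2) + 7 = 2*(-9)^(3/2) + 7 = 2*(-27*I) + 7 = -54*I + 7 = 7 - 54*I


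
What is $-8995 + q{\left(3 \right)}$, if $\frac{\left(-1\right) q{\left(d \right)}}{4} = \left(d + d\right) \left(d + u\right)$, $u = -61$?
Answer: $-7603$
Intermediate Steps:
$q{\left(d \right)} = - 8 d \left(-61 + d\right)$ ($q{\left(d \right)} = - 4 \left(d + d\right) \left(d - 61\right) = - 4 \cdot 2 d \left(-61 + d\right) = - 8 d \left(-61 + d\right)$)
$-8995 + q{\left(3 \right)} = -8995 + 8 \cdot 3 \left(61 - 3\right) = -8995 + 8 \cdot 3 \cdot 58 = -8995 + 1392 = -7603$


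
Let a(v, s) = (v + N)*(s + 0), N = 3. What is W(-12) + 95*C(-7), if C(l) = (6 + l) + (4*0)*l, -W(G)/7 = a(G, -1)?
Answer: -158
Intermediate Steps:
a(v, s) = s*(3 + v) (a(v, s) = (v + 3)*(s + 0) = (3 + v)*s = s*(3 + v))
W(G) = 21 + 7*G (W(G) = -(-7)*(3 + G) = -7*(-3 - G) = 21 + 7*G)
C(l) = 6 + l (C(l) = (6 + l) + 0*l = (6 + l) + 0 = 6 + l)
W(-12) + 95*C(-7) = (21 + 7*(-12)) + 95*(6 - 7) = (21 - 84) + 95*(-1) = -63 - 95 = -158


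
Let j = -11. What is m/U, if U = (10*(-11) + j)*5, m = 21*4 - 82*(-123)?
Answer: -2034/121 ≈ -16.810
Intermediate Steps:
m = 10170 (m = 84 + 10086 = 10170)
U = -605 (U = (10*(-11) - 11)*5 = (-110 - 11)*5 = -121*5 = -605)
m/U = 10170/(-605) = 10170*(-1/605) = -2034/121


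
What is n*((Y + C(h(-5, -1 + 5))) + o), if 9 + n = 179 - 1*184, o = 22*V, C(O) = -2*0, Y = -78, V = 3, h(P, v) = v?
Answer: 168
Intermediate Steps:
C(O) = 0
o = 66 (o = 22*3 = 66)
n = -14 (n = -9 + (179 - 1*184) = -9 + (179 - 184) = -9 - 5 = -14)
n*((Y + C(h(-5, -1 + 5))) + o) = -14*((-78 + 0) + 66) = -14*(-78 + 66) = -14*(-12) = 168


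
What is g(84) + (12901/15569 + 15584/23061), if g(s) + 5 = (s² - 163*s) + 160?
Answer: -2326376773772/359036709 ≈ -6479.5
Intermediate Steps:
g(s) = 155 + s² - 163*s (g(s) = -5 + ((s² - 163*s) + 160) = -5 + (160 + s² - 163*s) = 155 + s² - 163*s)
g(84) + (12901/15569 + 15584/23061) = (155 + 84² - 163*84) + (12901/15569 + 15584/23061) = (155 + 7056 - 13692) + (12901*(1/15569) + 15584*(1/23061)) = -6481 + (12901/15569 + 15584/23061) = -6481 + 540137257/359036709 = -2326376773772/359036709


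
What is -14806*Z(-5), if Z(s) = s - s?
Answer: 0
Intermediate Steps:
Z(s) = 0
-14806*Z(-5) = -14806*0 = 0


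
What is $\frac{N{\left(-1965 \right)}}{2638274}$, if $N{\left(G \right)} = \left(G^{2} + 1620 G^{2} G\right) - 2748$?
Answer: $- \frac{12291433684023}{2638274} \approx -4.6589 \cdot 10^{6}$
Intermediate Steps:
$N{\left(G \right)} = -2748 + G^{2} + 1620 G^{3}$ ($N{\left(G \right)} = \left(G^{2} + 1620 G^{3}\right) - 2748 = -2748 + G^{2} + 1620 G^{3}$)
$\frac{N{\left(-1965 \right)}}{2638274} = \frac{-2748 + \left(-1965\right)^{2} + 1620 \left(-1965\right)^{3}}{2638274} = \left(-2748 + 3861225 + 1620 \left(-7587307125\right)\right) \frac{1}{2638274} = \left(-2748 + 3861225 - 12291437542500\right) \frac{1}{2638274} = \left(-12291433684023\right) \frac{1}{2638274} = - \frac{12291433684023}{2638274}$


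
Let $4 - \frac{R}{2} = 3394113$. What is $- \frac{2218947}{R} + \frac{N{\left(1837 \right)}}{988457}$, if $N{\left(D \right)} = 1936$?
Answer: $\frac{2206475684827}{6709861599626} \approx 0.32884$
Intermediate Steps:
$R = -6788218$ ($R = 8 - 6788226 = -6788218$)
$- \frac{2218947}{R} + \frac{N{\left(1837 \right)}}{988457} = - \frac{2218947}{-6788218} + \frac{1936}{988457} = \left(-2218947\right) \left(- \frac{1}{6788218}\right) + 1936 \cdot \frac{1}{988457} = \frac{2218947}{6788218} + \frac{1936}{988457} = \frac{2206475684827}{6709861599626}$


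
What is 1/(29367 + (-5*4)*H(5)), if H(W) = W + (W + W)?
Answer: 1/29067 ≈ 3.4403e-5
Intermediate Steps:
H(W) = 3*W (H(W) = W + 2*W = 3*W)
1/(29367 + (-5*4)*H(5)) = 1/(29367 + (-5*4)*(3*5)) = 1/(29367 - 20*15) = 1/(29367 - 300) = 1/29067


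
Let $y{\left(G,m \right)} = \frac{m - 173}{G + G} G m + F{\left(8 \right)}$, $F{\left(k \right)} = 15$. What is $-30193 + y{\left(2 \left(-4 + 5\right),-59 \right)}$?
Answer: $-23334$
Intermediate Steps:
$y{\left(G,m \right)} = 15 + m \left(- \frac{173}{2} + \frac{m}{2}\right)$ ($y{\left(G,m \right)} = \frac{m - 173}{G + G} G m + 15 = \frac{-173 + m}{2 G} G m + 15 = \left(- \frac{173}{2} + \frac{m}{2}\right) m + 15 = m \left(- \frac{173}{2} + \frac{m}{2}\right) + 15 = 15 + m \left(- \frac{173}{2} + \frac{m}{2}\right)$)
$-30193 + y{\left(2 \left(-4 + 5\right),-59 \right)} = -30193 + \left(15 + \frac{\left(-59\right)^{2}}{2} - - \frac{10207}{2}\right) = -30193 + \left(15 + \frac{1}{2} \cdot 3481 + \frac{10207}{2}\right) = -30193 + \left(15 + \frac{3481}{2} + \frac{10207}{2}\right) = -30193 + 6859 = -23334$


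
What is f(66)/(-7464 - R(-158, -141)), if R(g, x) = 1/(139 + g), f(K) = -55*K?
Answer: 13794/28363 ≈ 0.48634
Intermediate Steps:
f(66)/(-7464 - R(-158, -141)) = (-55*66)/(-7464 - 1/(139 - 158)) = -3630/(-7464 - 1/(-19)) = -3630/(-7464 - 1*(-1/19)) = -3630/(-7464 + 1/19) = -3630/(-141815/19) = -3630*(-19/141815) = 13794/28363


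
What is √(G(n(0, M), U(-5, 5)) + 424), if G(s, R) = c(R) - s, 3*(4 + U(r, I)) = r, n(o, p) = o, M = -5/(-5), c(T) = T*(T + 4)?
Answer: √3901/3 ≈ 20.819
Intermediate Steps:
c(T) = T*(4 + T)
M = 1 (M = -5*(-⅕) = 1)
U(r, I) = -4 + r/3
G(s, R) = -s + R*(4 + R) (G(s, R) = R*(4 + R) - s = -s + R*(4 + R))
√(G(n(0, M), U(-5, 5)) + 424) = √((-1*0 + (-4 + (⅓)*(-5))*(4 + (-4 + (⅓)*(-5)))) + 424) = √((0 + (-4 - 5/3)*(4 + (-4 - 5/3))) + 424) = √((0 - 17*(4 - 17/3)/3) + 424) = √((0 - 17/3*(-5/3)) + 424) = √((0 + 85/9) + 424) = √(85/9 + 424) = √(3901/9) = √3901/3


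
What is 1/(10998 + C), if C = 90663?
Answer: 1/101661 ≈ 9.8366e-6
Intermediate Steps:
1/(10998 + C) = 1/(10998 + 90663) = 1/101661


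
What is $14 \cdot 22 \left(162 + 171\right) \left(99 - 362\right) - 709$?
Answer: $-26975041$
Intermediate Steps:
$14 \cdot 22 \left(162 + 171\right) \left(99 - 362\right) - 709 = 308 \cdot 333 \left(-263\right) - 709 = 308 \left(-87579\right) - 709 = -26974332 - 709 = -26975041$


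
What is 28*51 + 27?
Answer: 1455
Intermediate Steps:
28*51 + 27 = 1428 + 27 = 1455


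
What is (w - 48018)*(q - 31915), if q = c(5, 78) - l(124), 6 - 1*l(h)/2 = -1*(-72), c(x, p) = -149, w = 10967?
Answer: 1183112532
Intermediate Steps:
l(h) = -132 (l(h) = 12 - (-2)*(-72) = 12 - 2*72 = 12 - 144 = -132)
q = -17 (q = -149 - 1*(-132) = -149 + 132 = -17)
(w - 48018)*(q - 31915) = (10967 - 48018)*(-17 - 31915) = -37051*(-31932) = 1183112532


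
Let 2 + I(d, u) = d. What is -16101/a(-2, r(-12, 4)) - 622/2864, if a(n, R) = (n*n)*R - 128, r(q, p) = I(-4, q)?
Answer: 1438085/13604 ≈ 105.71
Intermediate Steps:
I(d, u) = -2 + d
r(q, p) = -6 (r(q, p) = -2 - 4 = -6)
a(n, R) = -128 + R*n² (a(n, R) = n²*R - 128 = R*n² - 128 = -128 + R*n²)
-16101/a(-2, r(-12, 4)) - 622/2864 = -16101/(-128 - 6*(-2)²) - 622/2864 = -16101/(-128 - 6*4) - 622*1/2864 = -16101/(-128 - 24) - 311/1432 = -16101/(-152) - 311/1432 = -16101*(-1/152) - 311/1432 = 16101/152 - 311/1432 = 1438085/13604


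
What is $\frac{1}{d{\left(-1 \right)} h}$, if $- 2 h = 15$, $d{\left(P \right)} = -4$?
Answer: $\frac{1}{30} \approx 0.033333$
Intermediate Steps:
$h = - \frac{15}{2}$ ($h = \left(- \frac{1}{2}\right) 15 = - \frac{15}{2} \approx -7.5$)
$\frac{1}{d{\left(-1 \right)} h} = \frac{1}{\left(-4\right) \left(- \frac{15}{2}\right)} = \frac{1}{30}$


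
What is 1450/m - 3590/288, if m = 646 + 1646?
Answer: -325445/27504 ≈ -11.833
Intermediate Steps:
m = 2292
1450/m - 3590/288 = 1450/2292 - 3590/288 = 1450*(1/2292) - 3590*1/288 = 725/1146 - 1795/144 = -325445/27504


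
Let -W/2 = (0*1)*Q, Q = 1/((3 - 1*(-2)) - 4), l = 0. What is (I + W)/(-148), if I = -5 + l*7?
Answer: 5/148 ≈ 0.033784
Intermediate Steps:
Q = 1 (Q = 1/((3 + 2) - 4) = 1/(5 - 4) = 1/1 = 1)
I = -5 (I = -5 + 0*7 = -5 + 0 = -5)
W = 0 (W = -2*0*1 = -0 = -2*0 = 0)
(I + W)/(-148) = (-5 + 0)/(-148) = -5*(-1/148) = 5/148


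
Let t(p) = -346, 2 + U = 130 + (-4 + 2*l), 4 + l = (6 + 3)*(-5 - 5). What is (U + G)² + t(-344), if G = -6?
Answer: 4554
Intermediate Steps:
l = -94 (l = -4 + (6 + 3)*(-5 - 5) = -4 + 9*(-10) = -4 - 90 = -94)
U = -64 (U = -2 + (130 + (-4 + 2*(-94))) = -2 + (130 + (-4 - 188)) = -2 + (130 - 192) = -2 - 62 = -64)
(U + G)² + t(-344) = (-64 - 6)² - 346 = (-70)² - 346 = 4900 - 346 = 4554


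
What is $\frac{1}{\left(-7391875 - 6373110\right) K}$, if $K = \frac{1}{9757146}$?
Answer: $- \frac{9757146}{13764985} \approx -0.70884$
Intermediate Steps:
$K = \frac{1}{9757146} \approx 1.0249 \cdot 10^{-7}$
$\frac{1}{\left(-7391875 - 6373110\right) K} = \frac{\frac{1}{\frac{1}{9757146}}}{-7391875 - 6373110} = \frac{1}{-13764985} \cdot 9757146 = \left(- \frac{1}{13764985}\right) 9757146 = - \frac{9757146}{13764985}$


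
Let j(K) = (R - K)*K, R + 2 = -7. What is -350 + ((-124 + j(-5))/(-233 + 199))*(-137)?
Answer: -13074/17 ≈ -769.06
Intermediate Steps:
R = -9 (R = -2 - 7 = -9)
j(K) = K*(-9 - K) (j(K) = (-9 - K)*K = K*(-9 - K))
-350 + ((-124 + j(-5))/(-233 + 199))*(-137) = -350 + ((-124 - 1*(-5)*(9 - 5))/(-233 + 199))*(-137) = -350 + ((-124 - 1*(-5)*4)/(-34))*(-137) = -350 + ((-124 + 20)*(-1/34))*(-137) = -350 - 104*(-1/34)*(-137) = -350 + (52/17)*(-137) = -350 - 7124/17 = -13074/17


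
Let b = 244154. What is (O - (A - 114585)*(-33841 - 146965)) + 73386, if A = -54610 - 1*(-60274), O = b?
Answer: -19693252786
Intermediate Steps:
O = 244154
A = 5664 (A = -54610 + 60274 = 5664)
(O - (A - 114585)*(-33841 - 146965)) + 73386 = (244154 - (5664 - 114585)*(-33841 - 146965)) + 73386 = (244154 - (-108921)*(-180806)) + 73386 = (244154 - 1*19693570326) + 73386 = (244154 - 19693570326) + 73386 = -19693326172 + 73386 = -19693252786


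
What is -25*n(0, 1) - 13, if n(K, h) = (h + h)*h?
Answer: -63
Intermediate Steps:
n(K, h) = 2*h² (n(K, h) = (2*h)*h = 2*h²)
-25*n(0, 1) - 13 = -50*1² - 13 = -50 - 13 = -63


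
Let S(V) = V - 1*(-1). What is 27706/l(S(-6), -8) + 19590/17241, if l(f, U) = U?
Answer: -79587071/22988 ≈ -3462.1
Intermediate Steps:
S(V) = 1 + V (S(V) = V + 1 = 1 + V)
27706/l(S(-6), -8) + 19590/17241 = 27706/(-8) + 19590/17241 = 27706*(-1/8) + 19590*(1/17241) = -13853/4 + 6530/5747 = -79587071/22988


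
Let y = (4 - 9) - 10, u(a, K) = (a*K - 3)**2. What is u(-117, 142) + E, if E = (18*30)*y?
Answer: 276116589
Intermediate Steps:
u(a, K) = (-3 + K*a)**2 (u(a, K) = (K*a - 3)**2 = (-3 + K*a)**2)
y = -15 (y = -5 - 10 = -15)
E = -8100 (E = (18*30)*(-15) = 540*(-15) = -8100)
u(-117, 142) + E = (-3 + 142*(-117))**2 - 8100 = (-3 - 16614)**2 - 8100 = (-16617)**2 - 8100 = 276124689 - 8100 = 276116589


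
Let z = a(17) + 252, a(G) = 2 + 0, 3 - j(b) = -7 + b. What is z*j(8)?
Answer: 508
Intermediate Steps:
j(b) = 10 - b (j(b) = 3 - (-7 + b) = 3 + (7 - b) = 10 - b)
a(G) = 2
z = 254 (z = 2 + 252 = 254)
z*j(8) = 254*(10 - 1*8) = 254*(10 - 8) = 254*2 = 508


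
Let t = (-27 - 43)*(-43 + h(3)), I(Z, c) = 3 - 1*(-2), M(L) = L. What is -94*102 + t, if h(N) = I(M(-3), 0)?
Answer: -6928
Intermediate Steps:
I(Z, c) = 5 (I(Z, c) = 3 + 2 = 5)
h(N) = 5
t = 2660 (t = (-27 - 43)*(-43 + 5) = -70*(-38) = 2660)
-94*102 + t = -94*102 + 2660 = -9588 + 2660 = -6928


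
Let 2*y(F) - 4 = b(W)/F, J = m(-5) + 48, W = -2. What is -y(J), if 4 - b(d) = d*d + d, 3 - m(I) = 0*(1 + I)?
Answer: -103/51 ≈ -2.0196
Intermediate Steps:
m(I) = 3 (m(I) = 3 - 0*(1 + I) = 3 - 1*0 = 3 + 0 = 3)
b(d) = 4 - d - d² (b(d) = 4 - (d*d + d) = 4 - (d² + d) = 4 - (d + d²) = 4 + (-d - d²) = 4 - d - d²)
J = 51 (J = 3 + 48 = 51)
y(F) = 2 + 1/F (y(F) = 2 + ((4 - 1*(-2) - 1*(-2)²)/F)/2 = 2 + ((4 + 2 - 1*4)/F)/2 = 2 + ((4 + 2 - 4)/F)/2 = 2 + (2/F)/2 = 2 + 1/F)
-y(J) = -(2 + 1/51) = -1*103/51 = -103/51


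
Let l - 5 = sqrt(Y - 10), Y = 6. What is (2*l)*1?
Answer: 10 + 4*I ≈ 10.0 + 4.0*I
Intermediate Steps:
l = 5 + 2*I (l = 5 + sqrt(6 - 10) = 5 + sqrt(-4) = 5 + 2*I ≈ 5.0 + 2.0*I)
(2*l)*1 = (2*(5 + 2*I))*1 = (10 + 4*I)*1 = 10 + 4*I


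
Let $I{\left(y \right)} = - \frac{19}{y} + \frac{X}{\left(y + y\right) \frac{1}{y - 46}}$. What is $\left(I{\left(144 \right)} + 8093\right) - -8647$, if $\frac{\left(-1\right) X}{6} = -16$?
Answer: $\frac{2415245}{144} \approx 16773.0$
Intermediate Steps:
$X = 96$ ($X = \left(-6\right) \left(-16\right) = 96$)
$I{\left(y \right)} = - \frac{19}{y} + \frac{48 \left(-46 + y\right)}{y}$ ($I{\left(y \right)} = - \frac{19}{y} + \frac{96}{\left(y + y\right) \frac{1}{y - 46}} = - \frac{19}{y} + \frac{96}{2 y \frac{1}{-46 + y}} = - \frac{19}{y} + 96 \frac{-46 + y}{2 y} = - \frac{19}{y} + \frac{48 \left(-46 + y\right)}{y}$)
$\left(I{\left(144 \right)} + 8093\right) - -8647 = \left(\left(48 - \frac{2227}{144}\right) + 8093\right) - -8647 = \left(\left(48 - \frac{2227}{144}\right) + 8093\right) + \left(-7456 + 16103\right) = \left(\left(48 - \frac{2227}{144}\right) + 8093\right) + 8647 = \left(\frac{4685}{144} + 8093\right) + 8647 = \frac{1170077}{144} + 8647 = \frac{2415245}{144}$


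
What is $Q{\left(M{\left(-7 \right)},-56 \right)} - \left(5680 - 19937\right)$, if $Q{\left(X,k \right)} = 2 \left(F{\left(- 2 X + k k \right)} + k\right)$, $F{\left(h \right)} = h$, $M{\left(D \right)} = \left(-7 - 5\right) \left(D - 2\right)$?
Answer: $19985$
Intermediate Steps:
$M{\left(D \right)} = 24 - 12 D$ ($M{\left(D \right)} = - 12 \left(-2 + D\right) = 24 - 12 D$)
$Q{\left(X,k \right)} = - 4 X + 2 k + 2 k^{2}$ ($Q{\left(X,k \right)} = 2 \left(\left(- 2 X + k k\right) + k\right) = 2 \left(\left(- 2 X + k^{2}\right) + k\right) = 2 \left(\left(k^{2} - 2 X\right) + k\right) = 2 \left(k + k^{2} - 2 X\right) = - 4 X + 2 k + 2 k^{2}$)
$Q{\left(M{\left(-7 \right)},-56 \right)} - \left(5680 - 19937\right) = \left(- 4 \left(24 - -84\right) + 2 \left(-56\right) + 2 \left(-56\right)^{2}\right) - \left(5680 - 19937\right) = \left(- 4 \left(24 + 84\right) - 112 + 2 \cdot 3136\right) - \left(5680 - 19937\right) = \left(\left(-4\right) 108 - 112 + 6272\right) - -14257 = \left(-432 - 112 + 6272\right) + 14257 = 5728 + 14257 = 19985$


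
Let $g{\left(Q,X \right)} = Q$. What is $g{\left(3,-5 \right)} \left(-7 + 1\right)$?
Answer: $-18$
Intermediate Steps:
$g{\left(3,-5 \right)} \left(-7 + 1\right) = 3 \left(-7 + 1\right) = 3 \left(-6\right) = -18$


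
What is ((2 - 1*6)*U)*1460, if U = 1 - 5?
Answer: 23360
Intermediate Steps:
U = -4
((2 - 1*6)*U)*1460 = ((2 - 1*6)*(-4))*1460 = ((2 - 6)*(-4))*1460 = -4*(-4)*1460 = 16*1460 = 23360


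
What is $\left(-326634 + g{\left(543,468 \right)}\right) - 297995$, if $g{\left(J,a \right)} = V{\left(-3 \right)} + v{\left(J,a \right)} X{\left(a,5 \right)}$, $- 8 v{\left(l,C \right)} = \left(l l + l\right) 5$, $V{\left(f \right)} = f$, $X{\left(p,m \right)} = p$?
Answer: $-87026792$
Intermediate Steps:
$v{\left(l,C \right)} = - \frac{5 l}{8} - \frac{5 l^{2}}{8}$ ($v{\left(l,C \right)} = - \frac{\left(l l + l\right) 5}{8} = - \frac{\left(l^{2} + l\right) 5}{8} = - \frac{\left(l + l^{2}\right) 5}{8} = - \frac{5 l + 5 l^{2}}{8} = - \frac{5 l}{8} - \frac{5 l^{2}}{8}$)
$g{\left(J,a \right)} = -3 - \frac{5 J a \left(1 + J\right)}{8}$ ($g{\left(J,a \right)} = -3 + - \frac{5 J \left(1 + J\right)}{8} a = -3 - \frac{5 J a \left(1 + J\right)}{8}$)
$\left(-326634 + g{\left(543,468 \right)}\right) - 297995 = \left(-326634 - \left(3 + \frac{2715}{8} \cdot 468 \left(1 + 543\right)\right)\right) - 297995 = \left(-326634 - \left(3 + \frac{2715}{8} \cdot 468 \cdot 544\right)\right) - 297995 = \left(-326634 - 86402163\right) - 297995 = -86728797 - 297995 = -87026792$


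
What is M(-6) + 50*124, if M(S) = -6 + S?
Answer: 6188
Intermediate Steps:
M(-6) + 50*124 = (-6 - 6) + 50*124 = -12 + 6200 = 6188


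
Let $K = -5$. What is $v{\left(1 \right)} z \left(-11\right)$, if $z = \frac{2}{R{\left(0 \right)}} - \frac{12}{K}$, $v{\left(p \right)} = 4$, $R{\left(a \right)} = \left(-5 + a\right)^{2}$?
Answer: $- \frac{2728}{25} \approx -109.12$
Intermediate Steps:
$z = \frac{62}{25}$ ($z = \frac{2}{\left(-5 + 0\right)^{2}} - \frac{12}{-5} = \frac{2}{\left(-5\right)^{2}} - - \frac{12}{5} = \frac{2}{25} + \frac{12}{5} = \frac{62}{25} \approx 2.48$)
$v{\left(1 \right)} z \left(-11\right) = 4 \cdot \frac{62}{25} \left(-11\right) = \frac{248}{25} \left(-11\right) = - \frac{2728}{25}$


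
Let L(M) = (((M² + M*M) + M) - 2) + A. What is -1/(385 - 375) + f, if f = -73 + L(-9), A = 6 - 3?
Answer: 809/10 ≈ 80.900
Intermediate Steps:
A = 3
L(M) = 1 + M + 2*M² (L(M) = (((M² + M*M) + M) - 2) + 3 = (((M² + M²) + M) - 2) + 3 = ((2*M² + M) - 2) + 3 = ((M + 2*M²) - 2) + 3 = (-2 + M + 2*M²) + 3 = 1 + M + 2*M²)
f = 81 (f = -73 + (1 - 9 + 2*(-9)²) = -73 + (1 - 9 + 2*81) = -73 + (1 - 9 + 162) = -73 + 154 = 81)
-1/(385 - 375) + f = -1/(385 - 375) + 81 = -1/10 + 81 = -1*⅒ + 81 = -⅒ + 81 = 809/10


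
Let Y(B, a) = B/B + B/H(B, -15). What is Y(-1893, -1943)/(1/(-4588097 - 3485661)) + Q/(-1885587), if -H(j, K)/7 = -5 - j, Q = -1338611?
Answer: -16429712176345367/1779994128 ≈ -9.2302e+6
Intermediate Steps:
H(j, K) = 35 + 7*j (H(j, K) = -7*(-5 - j) = 35 + 7*j)
Y(B, a) = 1 + B/(35 + 7*B) (Y(B, a) = B/B + B/(35 + 7*B) = 1 + B/(35 + 7*B))
Y(-1893, -1943)/(1/(-4588097 - 3485661)) + Q/(-1885587) = ((35 + 8*(-1893))/(7*(5 - 1893)))/(1/(-4588097 - 3485661)) - 1338611/(-1885587) = ((⅐)*(35 - 15144)/(-1888))/(1/(-8073758)) - 1338611*(-1/1885587) = ((⅐)*(-1/1888)*(-15109))/(-1/8073758) + 1338611/1885587 = (15109/13216)*(-8073758) + 1338611/1885587 = -8713314973/944 + 1338611/1885587 = -16429712176345367/1779994128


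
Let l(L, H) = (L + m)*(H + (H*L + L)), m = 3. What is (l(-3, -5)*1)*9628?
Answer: 0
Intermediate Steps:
l(L, H) = (3 + L)*(H + L + H*L) (l(L, H) = (L + 3)*(H + (H*L + L)) = (3 + L)*(H + (L + H*L)) = (3 + L)*(H + L + H*L))
(l(-3, -5)*1)*9628 = (((-3)² + 3*(-5) + 3*(-3) - 5*(-3)² + 4*(-5)*(-3))*1)*9628 = ((9 - 15 - 9 - 5*9 + 60)*1)*9628 = ((9 - 15 - 9 - 45 + 60)*1)*9628 = (0*1)*9628 = 0*9628 = 0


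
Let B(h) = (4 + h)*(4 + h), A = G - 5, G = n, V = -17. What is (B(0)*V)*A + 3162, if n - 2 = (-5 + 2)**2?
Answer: 1530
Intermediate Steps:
n = 11 (n = 2 + (-5 + 2)**2 = 2 + (-3)**2 = 2 + 9 = 11)
G = 11
A = 6 (A = 11 - 5 = 6)
B(h) = (4 + h)**2
(B(0)*V)*A + 3162 = ((4 + 0)**2*(-17))*6 + 3162 = (4**2*(-17))*6 + 3162 = (16*(-17))*6 + 3162 = -272*6 + 3162 = -1632 + 3162 = 1530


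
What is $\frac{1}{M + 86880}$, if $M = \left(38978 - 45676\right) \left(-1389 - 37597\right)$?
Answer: $\frac{1}{261215108} \approx 3.8283 \cdot 10^{-9}$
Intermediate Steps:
$M = 261128228$ ($M = \left(-6698\right) \left(-38986\right) = 261128228$)
$\frac{1}{M + 86880} = \frac{1}{261128228 + 86880} = \frac{1}{261215108}$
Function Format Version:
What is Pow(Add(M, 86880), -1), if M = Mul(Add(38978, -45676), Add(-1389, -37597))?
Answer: Rational(1, 261215108) ≈ 3.8283e-9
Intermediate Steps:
M = 261128228 (M = Mul(-6698, -38986) = 261128228)
Pow(Add(M, 86880), -1) = Pow(Add(261128228, 86880), -1) = Pow(261215108, -1) = Rational(1, 261215108)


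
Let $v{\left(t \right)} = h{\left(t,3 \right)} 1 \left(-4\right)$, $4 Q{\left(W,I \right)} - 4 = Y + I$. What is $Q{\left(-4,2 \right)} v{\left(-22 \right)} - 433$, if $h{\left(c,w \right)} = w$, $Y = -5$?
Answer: $-436$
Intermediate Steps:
$Q{\left(W,I \right)} = - \frac{1}{4} + \frac{I}{4}$ ($Q{\left(W,I \right)} = 1 + \frac{-5 + I}{4} = 1 + \left(- \frac{5}{4} + \frac{I}{4}\right) = - \frac{1}{4} + \frac{I}{4}$)
$v{\left(t \right)} = -12$ ($v{\left(t \right)} = 3 \cdot 1 \left(-4\right) = 3 \left(-4\right) = -12$)
$Q{\left(-4,2 \right)} v{\left(-22 \right)} - 433 = \left(- \frac{1}{4} + \frac{1}{4} \cdot 2\right) \left(-12\right) - 433 = \left(- \frac{1}{4} + \frac{1}{2}\right) \left(-12\right) - 433 = \frac{1}{4} \left(-12\right) - 433 = -3 - 433 = -436$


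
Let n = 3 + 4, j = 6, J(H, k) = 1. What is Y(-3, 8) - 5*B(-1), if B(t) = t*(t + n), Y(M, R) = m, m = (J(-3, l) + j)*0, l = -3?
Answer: 30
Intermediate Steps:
n = 7
m = 0 (m = (1 + 6)*0 = 7*0 = 0)
Y(M, R) = 0
B(t) = t*(7 + t) (B(t) = t*(t + 7) = t*(7 + t))
Y(-3, 8) - 5*B(-1) = 0 - (-5)*(7 - 1) = 0 - (-5)*6 = 0 - 5*(-6) = 0 + 30 = 30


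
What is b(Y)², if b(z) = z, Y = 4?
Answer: 16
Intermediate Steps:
b(Y)² = 4² = 16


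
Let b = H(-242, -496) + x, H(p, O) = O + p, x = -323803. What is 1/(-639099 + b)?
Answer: -1/963640 ≈ -1.0377e-6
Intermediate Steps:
b = -324541 (b = (-496 - 242) - 323803 = -738 - 323803 = -324541)
1/(-639099 + b) = 1/(-639099 - 324541) = 1/(-963640) = -1/963640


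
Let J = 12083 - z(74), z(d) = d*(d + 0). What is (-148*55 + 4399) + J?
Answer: 2866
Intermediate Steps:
z(d) = d² (z(d) = d*d = d²)
J = 6607 (J = 12083 - 1*74² = 12083 - 1*5476 = 12083 - 5476 = 6607)
(-148*55 + 4399) + J = (-148*55 + 4399) + 6607 = (-8140 + 4399) + 6607 = -3741 + 6607 = 2866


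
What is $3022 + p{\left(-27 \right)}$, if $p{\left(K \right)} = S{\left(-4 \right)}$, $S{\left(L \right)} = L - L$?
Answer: $3022$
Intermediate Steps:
$S{\left(L \right)} = 0$
$p{\left(K \right)} = 0$
$3022 + p{\left(-27 \right)} = 3022 + 0 = 3022$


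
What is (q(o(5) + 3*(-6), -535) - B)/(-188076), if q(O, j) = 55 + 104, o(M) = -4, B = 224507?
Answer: 56087/47019 ≈ 1.1929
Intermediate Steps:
q(O, j) = 159
(q(o(5) + 3*(-6), -535) - B)/(-188076) = (159 - 1*224507)/(-188076) = (159 - 224507)*(-1/188076) = -224348*(-1/188076) = 56087/47019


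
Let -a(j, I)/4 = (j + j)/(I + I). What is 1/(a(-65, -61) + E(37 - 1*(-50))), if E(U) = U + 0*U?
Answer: 61/5047 ≈ 0.012086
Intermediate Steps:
a(j, I) = -4*j/I (a(j, I) = -4*(j + j)/(I + I) = -4*2*j/(2*I) = -4*2*j*1/(2*I) = -4*j/I)
E(U) = U (E(U) = U + 0 = U)
1/(a(-65, -61) + E(37 - 1*(-50))) = 1/(-4*(-65)/(-61) + (37 - 1*(-50))) = 1/(-4*(-65)*(-1/61) + (37 + 50)) = 1/(-260/61 + 87) = 1/(5047/61) = 61/5047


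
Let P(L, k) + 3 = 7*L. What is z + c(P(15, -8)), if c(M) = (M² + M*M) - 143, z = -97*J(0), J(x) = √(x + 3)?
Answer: 20665 - 97*√3 ≈ 20497.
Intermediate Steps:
P(L, k) = -3 + 7*L
J(x) = √(3 + x)
z = -97*√3 (z = -97*√(3 + 0) = -97*√3 ≈ -168.01)
c(M) = -143 + 2*M² (c(M) = (M² + M²) - 143 = 2*M² - 143 = -143 + 2*M²)
z + c(P(15, -8)) = -97*√3 + (-143 + 2*(-3 + 7*15)²) = -97*√3 + (-143 + 2*(-3 + 105)²) = -97*√3 + (-143 + 2*102²) = -97*√3 + (-143 + 2*10404) = -97*√3 + (-143 + 20808) = -97*√3 + 20665 = 20665 - 97*√3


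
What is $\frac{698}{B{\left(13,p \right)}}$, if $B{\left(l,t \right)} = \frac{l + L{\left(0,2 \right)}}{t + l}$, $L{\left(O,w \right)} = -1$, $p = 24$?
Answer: $\frac{12913}{6} \approx 2152.2$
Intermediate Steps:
$B{\left(l,t \right)} = \frac{-1 + l}{l + t}$ ($B{\left(l,t \right)} = \frac{l - 1}{t + l} = \frac{-1 + l}{l + t}$)
$\frac{698}{B{\left(13,p \right)}} = \frac{698}{\frac{1}{13 + 24} \left(-1 + 13\right)} = \frac{698}{\frac{1}{37} \cdot 12} = \frac{698}{\frac{12}{37}} = 698 \cdot \frac{37}{12} = \frac{12913}{6}$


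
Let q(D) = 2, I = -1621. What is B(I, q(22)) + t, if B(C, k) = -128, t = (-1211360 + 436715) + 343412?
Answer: -431361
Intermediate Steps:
t = -431233 (t = -774645 + 343412 = -431233)
B(I, q(22)) + t = -128 - 431233 = -431361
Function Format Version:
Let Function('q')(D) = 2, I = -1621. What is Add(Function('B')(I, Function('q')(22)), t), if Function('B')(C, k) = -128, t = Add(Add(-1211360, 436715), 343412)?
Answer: -431361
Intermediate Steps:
t = -431233 (t = Add(-774645, 343412) = -431233)
Add(Function('B')(I, Function('q')(22)), t) = Add(-128, -431233) = -431361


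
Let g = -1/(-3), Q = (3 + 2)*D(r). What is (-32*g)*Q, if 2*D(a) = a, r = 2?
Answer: -160/3 ≈ -53.333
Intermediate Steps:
D(a) = a/2
Q = 5 (Q = (3 + 2)*((1/2)*2) = 5*1 = 5)
g = 1/3 (g = -1/3*(-1) = 1/3 ≈ 0.33333)
(-32*g)*Q = -32*1/3*5 = -32/3*5 = -160/3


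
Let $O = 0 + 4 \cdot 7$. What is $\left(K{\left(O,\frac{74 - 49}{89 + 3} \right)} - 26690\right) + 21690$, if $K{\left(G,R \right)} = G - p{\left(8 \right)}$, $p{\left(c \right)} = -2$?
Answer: $-4970$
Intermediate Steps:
$O = 28$ ($O = 0 + 28 = 28$)
$K{\left(G,R \right)} = 2 + G$ ($K{\left(G,R \right)} = G - -2 = G + 2 = 2 + G$)
$\left(K{\left(O,\frac{74 - 49}{89 + 3} \right)} - 26690\right) + 21690 = \left(\left(2 + 28\right) - 26690\right) + 21690 = \left(30 - 26690\right) + 21690 = -26660 + 21690 = -4970$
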